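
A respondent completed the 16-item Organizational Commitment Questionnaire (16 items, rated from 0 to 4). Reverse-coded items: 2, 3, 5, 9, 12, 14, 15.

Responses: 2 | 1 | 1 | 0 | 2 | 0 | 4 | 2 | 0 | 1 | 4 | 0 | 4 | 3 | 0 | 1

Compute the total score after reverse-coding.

Reverse-coded items (reverse-coded value = 4 − response):
  item 2: 4 − 1 = 3
  item 3: 4 − 1 = 3
  item 5: 4 − 2 = 2
  item 9: 4 − 0 = 4
  item 12: 4 − 0 = 4
  item 14: 4 − 3 = 1
  item 15: 4 − 0 = 4
After reverse-coding: 2, 3, 3, 0, 2, 0, 4, 2, 4, 1, 4, 4, 4, 1, 4, 1
Total = 2 + 3 + 3 + 0 + 2 + 0 + 4 + 2 + 4 + 1 + 4 + 4 + 4 + 1 + 4 + 1 = 39

39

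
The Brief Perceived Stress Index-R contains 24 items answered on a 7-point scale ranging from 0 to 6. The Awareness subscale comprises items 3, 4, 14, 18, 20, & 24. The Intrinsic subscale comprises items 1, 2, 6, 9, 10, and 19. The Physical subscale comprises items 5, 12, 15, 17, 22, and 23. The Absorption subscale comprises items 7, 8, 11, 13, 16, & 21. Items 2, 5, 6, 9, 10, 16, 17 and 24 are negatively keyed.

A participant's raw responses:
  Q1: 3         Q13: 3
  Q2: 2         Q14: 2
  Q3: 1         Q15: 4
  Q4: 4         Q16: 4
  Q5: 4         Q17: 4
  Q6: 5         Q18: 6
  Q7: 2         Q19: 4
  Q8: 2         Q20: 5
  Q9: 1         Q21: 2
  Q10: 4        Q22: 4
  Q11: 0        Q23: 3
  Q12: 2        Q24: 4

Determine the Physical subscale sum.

Physical items: 5, 12, 15, 17, 22, 23.
Of these, items 5 & 17 are negatively keyed; on a 0–6 scale, reversed = 6 − raw.
  item 5: 6 − 4 = 2
  item 12: 2
  item 15: 4
  item 17: 6 − 4 = 2
  item 22: 4
  item 23: 3
Sum = 2 + 2 + 4 + 2 + 4 + 3 = 17

17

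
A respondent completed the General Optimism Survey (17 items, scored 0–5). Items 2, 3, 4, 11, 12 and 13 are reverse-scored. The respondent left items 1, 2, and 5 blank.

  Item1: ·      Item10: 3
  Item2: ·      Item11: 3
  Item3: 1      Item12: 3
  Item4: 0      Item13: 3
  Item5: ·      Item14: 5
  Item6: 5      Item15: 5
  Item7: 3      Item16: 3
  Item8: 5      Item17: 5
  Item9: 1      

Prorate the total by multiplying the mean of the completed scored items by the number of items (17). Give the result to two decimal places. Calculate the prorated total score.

60.71

Reverse-coded (reversed = (0+5) − raw = 5 − raw):
  item 3: 5 − 1 = 4
  item 4: 5 − 0 = 5
  item 11: 5 − 3 = 2
  item 12: 5 − 3 = 2
  item 13: 5 − 3 = 2
Completed scored items (14 of 17): 4, 5, 5, 3, 5, 1, 3, 2, 2, 2, 5, 5, 3, 5; sum = 50.
Person mean = 50 / 14 ≈ 3.5714
Prorated total = (50 / 14) × 17 = 60.71 (to 2 dp)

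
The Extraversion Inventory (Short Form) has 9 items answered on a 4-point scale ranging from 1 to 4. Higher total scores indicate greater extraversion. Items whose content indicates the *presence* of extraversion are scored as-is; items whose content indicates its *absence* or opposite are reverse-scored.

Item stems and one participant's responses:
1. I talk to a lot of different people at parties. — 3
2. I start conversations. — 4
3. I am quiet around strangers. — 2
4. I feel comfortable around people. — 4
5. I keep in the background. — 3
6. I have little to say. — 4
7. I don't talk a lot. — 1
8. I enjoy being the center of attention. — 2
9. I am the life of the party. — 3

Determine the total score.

26

Items 3, 5, 6, 7 describe the absence/opposite of extraversion → reverse-score.
on a 1–4 scale, reversed = 5 − raw.
  item 1: 3
  item 2: 4
  item 3: 5 − 2 = 3
  item 4: 4
  item 5: 5 − 3 = 2
  item 6: 5 − 4 = 1
  item 7: 5 − 1 = 4
  item 8: 2
  item 9: 3
Total = 3 + 4 + 3 + 4 + 2 + 1 + 4 + 2 + 3 = 26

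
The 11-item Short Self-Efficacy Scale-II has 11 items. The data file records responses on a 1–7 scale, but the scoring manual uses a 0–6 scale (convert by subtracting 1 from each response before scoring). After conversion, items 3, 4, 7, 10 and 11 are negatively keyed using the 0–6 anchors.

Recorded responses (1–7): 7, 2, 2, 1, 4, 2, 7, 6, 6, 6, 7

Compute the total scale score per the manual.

Convert to 0–6: 6, 1, 1, 0, 3, 1, 6, 5, 5, 5, 6
Reverse-coded (reverse-coded value = 6 − response):
  item 3: 6 − 1 = 5
  item 4: 6 − 0 = 6
  item 7: 6 − 6 = 0
  item 10: 6 − 5 = 1
  item 11: 6 − 6 = 0
Scored: 6, 1, 5, 6, 3, 1, 0, 5, 5, 1, 0
Total = 33

33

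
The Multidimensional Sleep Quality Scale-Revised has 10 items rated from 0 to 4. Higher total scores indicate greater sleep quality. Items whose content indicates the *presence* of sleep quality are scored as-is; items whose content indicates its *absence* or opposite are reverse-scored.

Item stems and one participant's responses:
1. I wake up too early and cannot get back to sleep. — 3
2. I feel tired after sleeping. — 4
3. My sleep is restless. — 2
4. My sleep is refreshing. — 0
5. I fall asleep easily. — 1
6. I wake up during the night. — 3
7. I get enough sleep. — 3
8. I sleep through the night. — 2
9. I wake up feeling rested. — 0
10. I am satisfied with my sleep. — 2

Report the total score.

12

Items 1, 2, 3, 6 describe the absence/opposite of sleep quality → reverse-score.
reversed = (0+4) − raw = 4 − raw.
  item 1: 4 − 3 = 1
  item 2: 4 − 4 = 0
  item 3: 4 − 2 = 2
  item 4: 0
  item 5: 1
  item 6: 4 − 3 = 1
  item 7: 3
  item 8: 2
  item 9: 0
  item 10: 2
Total = 1 + 0 + 2 + 0 + 1 + 1 + 3 + 2 + 0 + 2 = 12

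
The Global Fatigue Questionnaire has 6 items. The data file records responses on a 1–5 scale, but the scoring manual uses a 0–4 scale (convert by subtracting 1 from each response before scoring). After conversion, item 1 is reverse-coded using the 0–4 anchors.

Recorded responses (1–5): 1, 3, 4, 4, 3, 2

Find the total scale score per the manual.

15

Convert to 0–4: 0, 2, 3, 3, 2, 1
Reverse-coded (on a 0–4 scale, reversed = 4 − raw):
  item 1: 4 − 0 = 4
Scored: 4, 2, 3, 3, 2, 1
Total = 15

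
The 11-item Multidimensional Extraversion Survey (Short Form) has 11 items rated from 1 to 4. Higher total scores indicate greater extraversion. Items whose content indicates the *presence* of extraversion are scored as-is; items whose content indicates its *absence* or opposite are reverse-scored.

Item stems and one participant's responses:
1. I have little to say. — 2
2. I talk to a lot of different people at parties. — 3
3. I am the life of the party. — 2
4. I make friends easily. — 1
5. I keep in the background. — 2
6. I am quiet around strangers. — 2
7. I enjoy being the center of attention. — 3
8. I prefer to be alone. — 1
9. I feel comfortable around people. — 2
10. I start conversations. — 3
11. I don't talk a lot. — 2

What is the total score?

Items 1, 5, 6, 8, 11 describe the absence/opposite of extraversion → reverse-score.
reversed = (1+4) − raw = 5 − raw.
  item 1: 5 − 2 = 3
  item 2: 3
  item 3: 2
  item 4: 1
  item 5: 5 − 2 = 3
  item 6: 5 − 2 = 3
  item 7: 3
  item 8: 5 − 1 = 4
  item 9: 2
  item 10: 3
  item 11: 5 − 2 = 3
Total = 3 + 3 + 2 + 1 + 3 + 3 + 3 + 4 + 2 + 3 + 3 = 30

30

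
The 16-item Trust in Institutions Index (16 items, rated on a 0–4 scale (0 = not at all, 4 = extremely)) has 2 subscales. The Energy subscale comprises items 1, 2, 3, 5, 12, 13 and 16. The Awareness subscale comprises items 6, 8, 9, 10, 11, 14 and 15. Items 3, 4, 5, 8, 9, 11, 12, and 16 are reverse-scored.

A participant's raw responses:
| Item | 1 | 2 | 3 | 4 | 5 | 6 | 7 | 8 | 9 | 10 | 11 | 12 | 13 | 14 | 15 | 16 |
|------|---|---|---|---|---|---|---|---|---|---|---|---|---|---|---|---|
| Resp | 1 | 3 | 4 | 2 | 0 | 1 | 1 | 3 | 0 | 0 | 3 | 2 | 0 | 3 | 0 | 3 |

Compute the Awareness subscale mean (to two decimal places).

1.43

Awareness items: 6, 8, 9, 10, 11, 14, 15.
Of these, items 8, 9 and 11 are reverse-scored; reverse-coded value = 4 − response.
  item 6: 1
  item 8: 4 − 3 = 1
  item 9: 4 − 0 = 4
  item 10: 0
  item 11: 4 − 3 = 1
  item 14: 3
  item 15: 0
Sum = 1 + 1 + 4 + 0 + 1 + 3 + 0 = 10
Mean = 10 / 7 = 1.43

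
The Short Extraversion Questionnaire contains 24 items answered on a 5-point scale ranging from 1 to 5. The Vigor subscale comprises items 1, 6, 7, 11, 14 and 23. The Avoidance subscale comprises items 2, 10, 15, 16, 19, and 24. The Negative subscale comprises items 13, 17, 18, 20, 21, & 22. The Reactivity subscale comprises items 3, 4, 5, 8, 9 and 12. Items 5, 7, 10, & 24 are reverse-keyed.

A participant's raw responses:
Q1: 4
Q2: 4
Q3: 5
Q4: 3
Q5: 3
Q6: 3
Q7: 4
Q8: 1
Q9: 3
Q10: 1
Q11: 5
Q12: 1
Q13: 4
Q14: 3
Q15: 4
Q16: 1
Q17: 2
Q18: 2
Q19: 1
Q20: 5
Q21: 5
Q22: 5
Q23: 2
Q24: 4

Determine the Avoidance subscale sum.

Avoidance items: 2, 10, 15, 16, 19, 24.
Of these, items 10 & 24 are reverse-keyed; on a 1–5 scale, reversed = 6 − raw.
  item 2: 4
  item 10: 6 − 1 = 5
  item 15: 4
  item 16: 1
  item 19: 1
  item 24: 6 − 4 = 2
Sum = 4 + 5 + 4 + 1 + 1 + 2 = 17

17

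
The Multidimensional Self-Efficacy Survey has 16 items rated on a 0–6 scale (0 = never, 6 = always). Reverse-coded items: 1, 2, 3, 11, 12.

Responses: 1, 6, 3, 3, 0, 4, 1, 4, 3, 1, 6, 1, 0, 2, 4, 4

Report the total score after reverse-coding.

Apply reverse scoring (on a 0–6 scale, reversed = 6 − raw):
  item 1: 6 − 1 = 5
  item 2: 6 − 6 = 0
  item 3: 6 − 3 = 3
  item 11: 6 − 6 = 0
  item 12: 6 − 1 = 5
Scored responses: 5, 0, 3, 3, 0, 4, 1, 4, 3, 1, 0, 5, 0, 2, 4, 4
Total = 5 + 0 + 3 + 3 + 0 + 4 + 1 + 4 + 3 + 1 + 0 + 5 + 0 + 2 + 4 + 4 = 39

39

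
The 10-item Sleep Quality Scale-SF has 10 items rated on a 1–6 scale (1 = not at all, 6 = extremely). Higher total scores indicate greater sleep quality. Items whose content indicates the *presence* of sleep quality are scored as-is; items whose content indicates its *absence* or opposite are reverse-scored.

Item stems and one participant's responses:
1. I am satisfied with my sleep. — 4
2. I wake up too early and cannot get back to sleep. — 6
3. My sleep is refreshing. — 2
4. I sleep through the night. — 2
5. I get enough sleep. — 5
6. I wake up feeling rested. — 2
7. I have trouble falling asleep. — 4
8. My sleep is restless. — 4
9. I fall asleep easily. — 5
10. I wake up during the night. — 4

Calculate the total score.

30

Items 2, 7, 8, 10 describe the absence/opposite of sleep quality → reverse-score.
on a 1–6 scale, reversed = 7 − raw.
  item 1: 4
  item 2: 7 − 6 = 1
  item 3: 2
  item 4: 2
  item 5: 5
  item 6: 2
  item 7: 7 − 4 = 3
  item 8: 7 − 4 = 3
  item 9: 5
  item 10: 7 − 4 = 3
Total = 4 + 1 + 2 + 2 + 5 + 2 + 3 + 3 + 5 + 3 = 30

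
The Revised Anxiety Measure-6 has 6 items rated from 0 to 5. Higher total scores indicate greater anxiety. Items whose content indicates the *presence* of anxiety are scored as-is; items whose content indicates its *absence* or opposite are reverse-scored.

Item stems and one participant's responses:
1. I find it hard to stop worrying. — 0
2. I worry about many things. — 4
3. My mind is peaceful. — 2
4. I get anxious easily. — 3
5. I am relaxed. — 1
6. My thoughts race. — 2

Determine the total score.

16

Items 3, 5 describe the absence/opposite of anxiety → reverse-score.
on a 0–5 scale, reversed = 5 − raw.
  item 1: 0
  item 2: 4
  item 3: 5 − 2 = 3
  item 4: 3
  item 5: 5 − 1 = 4
  item 6: 2
Total = 0 + 4 + 3 + 3 + 4 + 2 = 16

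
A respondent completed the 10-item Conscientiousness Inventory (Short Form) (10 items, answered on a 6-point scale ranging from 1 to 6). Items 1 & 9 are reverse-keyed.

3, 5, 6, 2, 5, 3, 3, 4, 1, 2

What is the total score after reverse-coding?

Reverse-coded items (reversed = (1+6) − raw = 7 − raw):
  item 1: 7 − 3 = 4
  item 9: 7 − 1 = 6
Scored responses: 4, 5, 6, 2, 5, 3, 3, 4, 6, 2
Total = 4 + 5 + 6 + 2 + 5 + 3 + 3 + 4 + 6 + 2 = 40

40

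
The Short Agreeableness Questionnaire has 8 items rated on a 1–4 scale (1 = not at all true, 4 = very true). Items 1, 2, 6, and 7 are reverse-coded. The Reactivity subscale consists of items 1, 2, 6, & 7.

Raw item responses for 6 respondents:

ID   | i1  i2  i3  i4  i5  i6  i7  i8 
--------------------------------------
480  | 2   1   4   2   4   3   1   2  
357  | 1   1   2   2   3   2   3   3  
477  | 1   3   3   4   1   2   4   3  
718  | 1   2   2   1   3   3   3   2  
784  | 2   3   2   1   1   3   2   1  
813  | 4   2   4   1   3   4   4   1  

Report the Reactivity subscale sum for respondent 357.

Respondent 357 raw: 1, 1, 2, 2, 3, 2, 3, 3.
Reactivity items: 1, 2, 6, 7.
Reverse-coded (reversed = (1+4) − raw = 5 − raw):
  item 1: 5 − 1 = 4
  item 2: 5 − 1 = 4
  item 6: 5 − 2 = 3
  item 7: 5 − 3 = 2
Sum = 4 + 4 + 3 + 2 = 13

13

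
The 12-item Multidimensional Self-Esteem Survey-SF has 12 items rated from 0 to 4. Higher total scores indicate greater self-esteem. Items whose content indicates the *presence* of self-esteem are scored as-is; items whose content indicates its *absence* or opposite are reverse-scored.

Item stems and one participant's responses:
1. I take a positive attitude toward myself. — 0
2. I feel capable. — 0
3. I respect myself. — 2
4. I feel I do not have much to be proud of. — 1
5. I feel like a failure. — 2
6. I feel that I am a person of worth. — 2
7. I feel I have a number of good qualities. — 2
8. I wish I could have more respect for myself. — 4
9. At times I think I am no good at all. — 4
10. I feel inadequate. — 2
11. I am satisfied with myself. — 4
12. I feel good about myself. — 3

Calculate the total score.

20

Items 4, 5, 8, 9, 10 describe the absence/opposite of self-esteem → reverse-score.
reversed = (0+4) − raw = 4 − raw.
  item 1: 0
  item 2: 0
  item 3: 2
  item 4: 4 − 1 = 3
  item 5: 4 − 2 = 2
  item 6: 2
  item 7: 2
  item 8: 4 − 4 = 0
  item 9: 4 − 4 = 0
  item 10: 4 − 2 = 2
  item 11: 4
  item 12: 3
Total = 0 + 0 + 2 + 3 + 2 + 2 + 2 + 0 + 0 + 2 + 4 + 3 = 20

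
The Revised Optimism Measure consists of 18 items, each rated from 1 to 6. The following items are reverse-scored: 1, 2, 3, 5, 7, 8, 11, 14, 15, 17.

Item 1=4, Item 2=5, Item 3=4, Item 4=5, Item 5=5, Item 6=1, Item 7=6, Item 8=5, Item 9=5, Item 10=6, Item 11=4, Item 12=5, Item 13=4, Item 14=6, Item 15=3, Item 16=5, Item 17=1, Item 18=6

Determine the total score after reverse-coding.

64

Reverse-coded items (on a 1–6 scale, reversed = 7 − raw):
  item 1: 7 − 4 = 3
  item 2: 7 − 5 = 2
  item 3: 7 − 4 = 3
  item 5: 7 − 5 = 2
  item 7: 7 − 6 = 1
  item 8: 7 − 5 = 2
  item 11: 7 − 4 = 3
  item 14: 7 − 6 = 1
  item 15: 7 − 3 = 4
  item 17: 7 − 1 = 6
After reverse-coding: 3, 2, 3, 5, 2, 1, 1, 2, 5, 6, 3, 5, 4, 1, 4, 5, 6, 6
Total = 3 + 2 + 3 + 5 + 2 + 1 + 1 + 2 + 5 + 6 + 3 + 5 + 4 + 1 + 4 + 5 + 6 + 6 = 64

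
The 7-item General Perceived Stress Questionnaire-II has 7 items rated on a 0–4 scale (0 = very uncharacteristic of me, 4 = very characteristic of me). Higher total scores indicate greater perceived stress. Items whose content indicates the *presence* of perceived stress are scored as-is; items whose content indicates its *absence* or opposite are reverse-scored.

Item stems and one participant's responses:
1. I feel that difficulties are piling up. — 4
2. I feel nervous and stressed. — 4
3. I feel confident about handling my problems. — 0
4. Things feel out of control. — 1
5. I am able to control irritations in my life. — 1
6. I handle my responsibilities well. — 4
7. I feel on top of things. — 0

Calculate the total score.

20

Items 3, 5, 6, 7 describe the absence/opposite of perceived stress → reverse-score.
reversed = (0+4) − raw = 4 − raw.
  item 1: 4
  item 2: 4
  item 3: 4 − 0 = 4
  item 4: 1
  item 5: 4 − 1 = 3
  item 6: 4 − 4 = 0
  item 7: 4 − 0 = 4
Total = 4 + 4 + 4 + 1 + 3 + 0 + 4 = 20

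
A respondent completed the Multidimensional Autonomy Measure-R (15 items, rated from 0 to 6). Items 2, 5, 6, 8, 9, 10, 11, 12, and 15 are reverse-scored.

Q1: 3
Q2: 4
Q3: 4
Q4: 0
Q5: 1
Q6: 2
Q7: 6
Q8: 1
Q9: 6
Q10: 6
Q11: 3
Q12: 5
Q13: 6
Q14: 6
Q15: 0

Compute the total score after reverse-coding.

51

Raw sum = 53. Reverse-scored items: 2, 5, 6, 8, 9, 10, 11, 12, 15; their raw sum = 28.
Each reversal replaces raw with 6 − raw, changing the total by 6 − 2·raw per item.
Total = 53 + 9·6 − 2·28 = 53 + 54 − 56 = 51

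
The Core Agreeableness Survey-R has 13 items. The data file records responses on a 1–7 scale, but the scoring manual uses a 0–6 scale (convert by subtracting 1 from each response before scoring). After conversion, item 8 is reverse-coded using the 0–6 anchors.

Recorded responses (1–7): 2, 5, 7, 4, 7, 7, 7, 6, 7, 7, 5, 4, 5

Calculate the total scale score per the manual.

56

Convert to 0–6: 1, 4, 6, 3, 6, 6, 6, 5, 6, 6, 4, 3, 4
Reverse-coded (reverse-coded value = 6 − response):
  item 8: 6 − 5 = 1
Scored: 1, 4, 6, 3, 6, 6, 6, 1, 6, 6, 4, 3, 4
Total = 56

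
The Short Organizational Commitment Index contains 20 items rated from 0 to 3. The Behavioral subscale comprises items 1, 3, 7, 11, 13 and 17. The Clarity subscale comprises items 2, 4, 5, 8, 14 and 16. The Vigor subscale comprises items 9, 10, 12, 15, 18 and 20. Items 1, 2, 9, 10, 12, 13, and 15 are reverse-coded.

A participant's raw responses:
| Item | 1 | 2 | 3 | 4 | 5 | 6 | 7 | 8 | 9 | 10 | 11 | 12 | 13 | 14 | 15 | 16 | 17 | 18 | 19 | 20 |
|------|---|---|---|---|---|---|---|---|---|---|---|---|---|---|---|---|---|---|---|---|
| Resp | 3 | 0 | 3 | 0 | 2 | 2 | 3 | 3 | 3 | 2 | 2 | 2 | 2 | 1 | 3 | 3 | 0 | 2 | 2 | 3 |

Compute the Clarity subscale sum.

Clarity items: 2, 4, 5, 8, 14, 16.
Of these, item 2 is reverse-coded; reversed = (0+3) − raw = 3 − raw.
  item 2: 3 − 0 = 3
  item 4: 0
  item 5: 2
  item 8: 3
  item 14: 1
  item 16: 3
Sum = 3 + 0 + 2 + 3 + 1 + 3 = 12

12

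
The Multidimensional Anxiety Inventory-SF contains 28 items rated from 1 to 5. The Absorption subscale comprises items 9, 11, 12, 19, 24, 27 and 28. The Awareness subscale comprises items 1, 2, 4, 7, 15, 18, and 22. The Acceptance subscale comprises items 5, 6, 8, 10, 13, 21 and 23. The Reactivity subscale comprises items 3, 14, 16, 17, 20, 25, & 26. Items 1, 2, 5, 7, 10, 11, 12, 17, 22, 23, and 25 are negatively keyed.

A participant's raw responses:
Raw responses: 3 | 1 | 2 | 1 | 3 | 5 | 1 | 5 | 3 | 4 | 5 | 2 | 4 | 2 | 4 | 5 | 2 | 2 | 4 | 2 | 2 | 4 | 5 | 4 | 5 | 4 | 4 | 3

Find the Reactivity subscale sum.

20

Reactivity items: 3, 14, 16, 17, 20, 25, 26.
Of these, items 17 & 25 are negatively keyed; reverse-coded value = 6 − response.
  item 3: 2
  item 14: 2
  item 16: 5
  item 17: 6 − 2 = 4
  item 20: 2
  item 25: 6 − 5 = 1
  item 26: 4
Sum = 2 + 2 + 5 + 4 + 2 + 1 + 4 = 20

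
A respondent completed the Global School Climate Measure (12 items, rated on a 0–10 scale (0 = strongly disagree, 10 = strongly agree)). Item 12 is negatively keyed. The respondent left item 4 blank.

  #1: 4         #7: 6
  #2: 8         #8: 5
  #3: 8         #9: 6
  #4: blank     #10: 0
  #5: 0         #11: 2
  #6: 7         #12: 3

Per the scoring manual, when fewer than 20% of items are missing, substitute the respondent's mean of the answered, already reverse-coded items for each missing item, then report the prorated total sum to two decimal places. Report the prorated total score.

57.82

Reverse-coded (reversed = (0+10) − raw = 10 − raw):
  item 12: 10 − 3 = 7
Completed scored items (11 of 12): 4, 8, 8, 0, 7, 6, 5, 6, 0, 2, 7; sum = 53.
Person mean = 53 / 11 ≈ 4.8182
Prorated total = (53 / 11) × 12 = 57.82 (to 2 dp)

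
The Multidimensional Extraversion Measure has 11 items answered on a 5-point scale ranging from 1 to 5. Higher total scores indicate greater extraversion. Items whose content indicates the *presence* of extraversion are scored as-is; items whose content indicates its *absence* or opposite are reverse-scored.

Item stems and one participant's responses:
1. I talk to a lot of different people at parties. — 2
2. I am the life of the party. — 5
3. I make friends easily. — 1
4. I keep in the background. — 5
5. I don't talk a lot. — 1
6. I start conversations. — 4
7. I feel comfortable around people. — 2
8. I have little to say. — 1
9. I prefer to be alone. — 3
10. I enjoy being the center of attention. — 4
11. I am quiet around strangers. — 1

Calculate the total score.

37

Items 4, 5, 8, 9, 11 describe the absence/opposite of extraversion → reverse-score.
on a 1–5 scale, reversed = 6 − raw.
  item 1: 2
  item 2: 5
  item 3: 1
  item 4: 6 − 5 = 1
  item 5: 6 − 1 = 5
  item 6: 4
  item 7: 2
  item 8: 6 − 1 = 5
  item 9: 6 − 3 = 3
  item 10: 4
  item 11: 6 − 1 = 5
Total = 2 + 5 + 1 + 1 + 5 + 4 + 2 + 5 + 3 + 4 + 5 = 37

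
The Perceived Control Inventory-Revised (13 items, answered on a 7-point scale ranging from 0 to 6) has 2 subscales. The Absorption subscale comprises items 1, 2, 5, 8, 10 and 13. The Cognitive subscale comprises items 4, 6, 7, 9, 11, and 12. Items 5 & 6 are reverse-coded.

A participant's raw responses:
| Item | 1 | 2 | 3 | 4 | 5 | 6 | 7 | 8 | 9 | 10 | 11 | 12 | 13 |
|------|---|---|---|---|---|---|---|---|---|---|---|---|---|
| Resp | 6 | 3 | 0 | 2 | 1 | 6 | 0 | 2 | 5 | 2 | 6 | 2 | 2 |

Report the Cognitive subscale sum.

15

Cognitive items: 4, 6, 7, 9, 11, 12.
Of these, item 6 is reverse-coded; on a 0–6 scale, reversed = 6 − raw.
  item 4: 2
  item 6: 6 − 6 = 0
  item 7: 0
  item 9: 5
  item 11: 6
  item 12: 2
Sum = 2 + 0 + 0 + 5 + 6 + 2 = 15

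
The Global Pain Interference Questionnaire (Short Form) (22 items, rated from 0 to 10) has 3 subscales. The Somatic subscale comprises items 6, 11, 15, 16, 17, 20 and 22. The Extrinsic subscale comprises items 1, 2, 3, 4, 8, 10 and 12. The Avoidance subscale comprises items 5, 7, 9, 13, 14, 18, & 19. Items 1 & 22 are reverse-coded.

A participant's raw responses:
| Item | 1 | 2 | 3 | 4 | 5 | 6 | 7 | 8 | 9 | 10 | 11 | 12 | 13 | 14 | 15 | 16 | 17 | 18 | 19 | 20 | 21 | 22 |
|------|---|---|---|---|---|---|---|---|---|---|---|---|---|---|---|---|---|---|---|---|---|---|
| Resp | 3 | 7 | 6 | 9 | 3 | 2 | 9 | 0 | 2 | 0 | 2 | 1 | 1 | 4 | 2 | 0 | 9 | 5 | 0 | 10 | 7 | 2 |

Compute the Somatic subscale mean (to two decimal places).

4.71

Somatic items: 6, 11, 15, 16, 17, 20, 22.
Of these, item 22 is reverse-coded; on a 0–10 scale, reversed = 10 − raw.
  item 6: 2
  item 11: 2
  item 15: 2
  item 16: 0
  item 17: 9
  item 20: 10
  item 22: 10 − 2 = 8
Sum = 2 + 2 + 2 + 0 + 9 + 10 + 8 = 33
Mean = 33 / 7 = 4.71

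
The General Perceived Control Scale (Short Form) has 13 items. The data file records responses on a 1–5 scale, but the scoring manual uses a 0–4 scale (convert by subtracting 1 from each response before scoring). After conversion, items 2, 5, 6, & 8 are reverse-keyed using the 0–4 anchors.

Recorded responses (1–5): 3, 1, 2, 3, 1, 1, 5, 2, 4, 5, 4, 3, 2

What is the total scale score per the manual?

37

Convert to 0–4: 2, 0, 1, 2, 0, 0, 4, 1, 3, 4, 3, 2, 1
Reverse-coded (on a 0–4 scale, reversed = 4 − raw):
  item 2: 4 − 0 = 4
  item 5: 4 − 0 = 4
  item 6: 4 − 0 = 4
  item 8: 4 − 1 = 3
Scored: 2, 4, 1, 2, 4, 4, 4, 3, 3, 4, 3, 2, 1
Total = 37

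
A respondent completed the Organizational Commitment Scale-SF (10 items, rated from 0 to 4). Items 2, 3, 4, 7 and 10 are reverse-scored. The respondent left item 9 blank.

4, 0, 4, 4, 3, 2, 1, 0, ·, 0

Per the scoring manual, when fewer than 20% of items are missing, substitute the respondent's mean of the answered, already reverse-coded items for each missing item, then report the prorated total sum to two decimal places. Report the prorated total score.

Reverse-coded (reverse-coded value = 4 − response):
  item 2: 4 − 0 = 4
  item 3: 4 − 4 = 0
  item 4: 4 − 4 = 0
  item 7: 4 − 1 = 3
  item 10: 4 − 0 = 4
Completed scored items (9 of 10): 4, 4, 0, 0, 3, 2, 3, 0, 4; sum = 20.
Person mean = 20 / 9 ≈ 2.2222
Prorated total = (20 / 9) × 10 = 22.22 (to 2 dp)

22.22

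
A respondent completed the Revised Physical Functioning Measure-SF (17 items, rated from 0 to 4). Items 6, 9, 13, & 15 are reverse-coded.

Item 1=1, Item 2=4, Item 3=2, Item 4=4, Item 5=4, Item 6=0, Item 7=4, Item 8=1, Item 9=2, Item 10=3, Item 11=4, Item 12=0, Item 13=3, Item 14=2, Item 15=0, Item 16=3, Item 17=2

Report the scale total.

Raw sum = 39. Reverse-coded items: 6, 9, 13, 15; their raw sum = 5.
Each reversal replaces raw with 4 − raw, changing the total by 4 − 2·raw per item.
Total = 39 + 4·4 − 2·5 = 39 + 16 − 10 = 45

45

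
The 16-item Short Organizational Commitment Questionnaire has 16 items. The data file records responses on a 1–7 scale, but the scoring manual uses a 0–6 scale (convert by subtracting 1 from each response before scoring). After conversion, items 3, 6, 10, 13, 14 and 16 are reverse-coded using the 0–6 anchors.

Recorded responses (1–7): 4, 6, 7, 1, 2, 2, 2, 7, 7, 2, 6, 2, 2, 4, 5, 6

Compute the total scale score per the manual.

Convert to 0–6: 3, 5, 6, 0, 1, 1, 1, 6, 6, 1, 5, 1, 1, 3, 4, 5
Reverse-coded (on a 0–6 scale, reversed = 6 − raw):
  item 3: 6 − 6 = 0
  item 6: 6 − 1 = 5
  item 10: 6 − 1 = 5
  item 13: 6 − 1 = 5
  item 14: 6 − 3 = 3
  item 16: 6 − 5 = 1
Scored: 3, 5, 0, 0, 1, 5, 1, 6, 6, 5, 5, 1, 5, 3, 4, 1
Total = 51

51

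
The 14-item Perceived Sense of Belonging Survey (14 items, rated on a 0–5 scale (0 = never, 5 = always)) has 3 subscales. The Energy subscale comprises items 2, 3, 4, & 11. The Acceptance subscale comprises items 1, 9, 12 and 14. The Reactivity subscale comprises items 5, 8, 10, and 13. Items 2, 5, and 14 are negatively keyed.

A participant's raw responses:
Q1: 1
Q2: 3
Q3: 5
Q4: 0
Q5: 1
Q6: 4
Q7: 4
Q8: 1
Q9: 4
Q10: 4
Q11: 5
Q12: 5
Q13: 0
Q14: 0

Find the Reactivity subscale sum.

Reactivity items: 5, 8, 10, 13.
Of these, item 5 is negatively keyed; reverse-coded value = 5 − response.
  item 5: 5 − 1 = 4
  item 8: 1
  item 10: 4
  item 13: 0
Sum = 4 + 1 + 4 + 0 = 9

9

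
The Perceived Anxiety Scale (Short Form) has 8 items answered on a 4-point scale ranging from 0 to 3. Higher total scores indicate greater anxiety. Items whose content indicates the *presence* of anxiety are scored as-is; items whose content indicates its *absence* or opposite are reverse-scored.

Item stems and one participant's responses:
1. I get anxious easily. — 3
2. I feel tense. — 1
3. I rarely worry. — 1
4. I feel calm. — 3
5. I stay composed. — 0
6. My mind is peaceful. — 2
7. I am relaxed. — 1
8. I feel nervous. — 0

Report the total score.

12

Items 3, 4, 5, 6, 7 describe the absence/opposite of anxiety → reverse-score.
reversed = (0+3) − raw = 3 − raw.
  item 1: 3
  item 2: 1
  item 3: 3 − 1 = 2
  item 4: 3 − 3 = 0
  item 5: 3 − 0 = 3
  item 6: 3 − 2 = 1
  item 7: 3 − 1 = 2
  item 8: 0
Total = 3 + 1 + 2 + 0 + 3 + 1 + 2 + 0 = 12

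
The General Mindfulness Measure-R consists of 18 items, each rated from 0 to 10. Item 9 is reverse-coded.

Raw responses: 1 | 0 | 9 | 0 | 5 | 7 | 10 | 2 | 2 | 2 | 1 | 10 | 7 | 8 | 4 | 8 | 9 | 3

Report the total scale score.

Reverse-coded items use 10 − raw:
  item 9: 10 − 2 = 8
Scored responses: 1, 0, 9, 0, 5, 7, 10, 2, 8, 2, 1, 10, 7, 8, 4, 8, 9, 3
Total = 1 + 0 + 9 + 0 + 5 + 7 + 10 + 2 + 8 + 2 + 1 + 10 + 7 + 8 + 4 + 8 + 9 + 3 = 94

94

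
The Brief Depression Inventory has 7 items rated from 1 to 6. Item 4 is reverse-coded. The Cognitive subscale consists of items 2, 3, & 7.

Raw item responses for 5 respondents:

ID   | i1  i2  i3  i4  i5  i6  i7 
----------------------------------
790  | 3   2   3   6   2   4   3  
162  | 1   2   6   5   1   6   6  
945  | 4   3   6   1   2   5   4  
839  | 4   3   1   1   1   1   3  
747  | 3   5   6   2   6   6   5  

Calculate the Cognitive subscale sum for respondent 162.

Respondent 162 raw: 1, 2, 6, 5, 1, 6, 6.
Cognitive items: 2, 3, 7.
Reverse-coded (reverse-coded value = 7 − response):
  item 2: 2
  item 3: 6
  item 7: 6
Sum = 2 + 6 + 6 = 14

14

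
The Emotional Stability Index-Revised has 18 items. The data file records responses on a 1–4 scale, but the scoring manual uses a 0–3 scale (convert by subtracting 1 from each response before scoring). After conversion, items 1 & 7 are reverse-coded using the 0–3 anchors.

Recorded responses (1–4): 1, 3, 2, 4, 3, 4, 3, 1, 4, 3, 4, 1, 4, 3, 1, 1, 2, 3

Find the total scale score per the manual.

Convert to 0–3: 0, 2, 1, 3, 2, 3, 2, 0, 3, 2, 3, 0, 3, 2, 0, 0, 1, 2
Reverse-coded (reversed = (0+3) − raw = 3 − raw):
  item 1: 3 − 0 = 3
  item 7: 3 − 2 = 1
Scored: 3, 2, 1, 3, 2, 3, 1, 0, 3, 2, 3, 0, 3, 2, 0, 0, 1, 2
Total = 31

31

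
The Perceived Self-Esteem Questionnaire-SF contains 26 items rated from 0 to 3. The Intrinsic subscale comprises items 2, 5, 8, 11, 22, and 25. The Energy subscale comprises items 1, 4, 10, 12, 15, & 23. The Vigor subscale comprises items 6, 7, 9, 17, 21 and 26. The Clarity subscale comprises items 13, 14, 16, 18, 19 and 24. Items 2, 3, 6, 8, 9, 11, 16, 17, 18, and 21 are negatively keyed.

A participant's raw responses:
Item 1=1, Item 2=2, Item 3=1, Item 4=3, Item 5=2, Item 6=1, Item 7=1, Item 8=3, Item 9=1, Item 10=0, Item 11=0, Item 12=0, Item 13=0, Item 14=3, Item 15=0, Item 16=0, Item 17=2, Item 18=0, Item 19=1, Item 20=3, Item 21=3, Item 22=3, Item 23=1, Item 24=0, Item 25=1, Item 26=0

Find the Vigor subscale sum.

6

Vigor items: 6, 7, 9, 17, 21, 26.
Of these, items 6, 9, 17, and 21 are negatively keyed; on a 0–3 scale, reversed = 3 − raw.
  item 6: 3 − 1 = 2
  item 7: 1
  item 9: 3 − 1 = 2
  item 17: 3 − 2 = 1
  item 21: 3 − 3 = 0
  item 26: 0
Sum = 2 + 1 + 2 + 1 + 0 + 0 = 6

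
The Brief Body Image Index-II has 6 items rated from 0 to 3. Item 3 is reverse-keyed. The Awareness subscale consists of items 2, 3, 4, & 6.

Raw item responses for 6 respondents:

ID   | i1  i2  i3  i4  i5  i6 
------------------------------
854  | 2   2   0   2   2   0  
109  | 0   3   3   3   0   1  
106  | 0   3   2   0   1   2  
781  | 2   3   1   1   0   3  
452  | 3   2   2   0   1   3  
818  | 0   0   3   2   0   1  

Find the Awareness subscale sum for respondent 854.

7

Respondent 854 raw: 2, 2, 0, 2, 2, 0.
Awareness items: 2, 3, 4, 6.
Reverse-coded (reverse-coded value = 3 − response):
  item 2: 2
  item 3: 3 − 0 = 3
  item 4: 2
  item 6: 0
Sum = 2 + 3 + 2 + 0 = 7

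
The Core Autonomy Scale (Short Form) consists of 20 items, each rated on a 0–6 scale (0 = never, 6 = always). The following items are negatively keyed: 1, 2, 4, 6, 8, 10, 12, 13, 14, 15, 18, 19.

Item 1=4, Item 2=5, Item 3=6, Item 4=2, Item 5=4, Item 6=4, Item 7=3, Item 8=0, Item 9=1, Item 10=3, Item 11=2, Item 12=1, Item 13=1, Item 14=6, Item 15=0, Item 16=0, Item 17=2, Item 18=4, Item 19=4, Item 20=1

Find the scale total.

Reversing items 1, 2, 4, 6, 8, 10, 12, 13, 14, 15, 18, & 19 with 6 − raw:
Total = (6−4) + (6−5) + 6 + (6−2) + 4 + (6−4) + 3 + (6−0) + 1 + (6−3) + 2 + (6−1) + (6−1) + (6−6) + (6−0) + 0 + 2 + (6−4) + (6−4) + 1
      = 2 + 1 + 6 + 4 + 4 + 2 + 3 + 6 + 1 + 3 + 2 + 5 + 5 + 0 + 6 + 0 + 2 + 2 + 2 + 1 = 57

57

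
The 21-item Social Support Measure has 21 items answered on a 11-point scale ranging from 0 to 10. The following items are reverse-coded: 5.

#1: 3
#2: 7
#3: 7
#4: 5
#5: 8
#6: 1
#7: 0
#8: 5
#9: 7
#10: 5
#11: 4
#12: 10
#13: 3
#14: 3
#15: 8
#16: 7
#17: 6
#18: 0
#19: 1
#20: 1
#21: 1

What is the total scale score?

86

Reversing item 5 with 10 − raw:
Total = 3 + 7 + 7 + 5 + (10−8) + 1 + 0 + 5 + 7 + 5 + 4 + 10 + 3 + 3 + 8 + 7 + 6 + 0 + 1 + 1 + 1
      = 3 + 7 + 7 + 5 + 2 + 1 + 0 + 5 + 7 + 5 + 4 + 10 + 3 + 3 + 8 + 7 + 6 + 0 + 1 + 1 + 1 = 86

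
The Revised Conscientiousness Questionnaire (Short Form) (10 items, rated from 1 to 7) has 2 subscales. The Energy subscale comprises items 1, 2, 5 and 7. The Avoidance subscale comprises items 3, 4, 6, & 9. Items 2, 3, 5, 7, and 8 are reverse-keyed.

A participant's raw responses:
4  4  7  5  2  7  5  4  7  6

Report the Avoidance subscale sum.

20

Avoidance items: 3, 4, 6, 9.
Of these, item 3 is reverse-keyed; reverse-coded value = 8 − response.
  item 3: 8 − 7 = 1
  item 4: 5
  item 6: 7
  item 9: 7
Sum = 1 + 5 + 7 + 7 = 20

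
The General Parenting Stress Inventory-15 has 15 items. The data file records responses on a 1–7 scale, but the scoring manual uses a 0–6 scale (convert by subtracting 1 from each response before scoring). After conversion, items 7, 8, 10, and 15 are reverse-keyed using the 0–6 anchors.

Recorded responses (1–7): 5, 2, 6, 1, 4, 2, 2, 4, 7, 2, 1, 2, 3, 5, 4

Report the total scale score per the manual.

Convert to 0–6: 4, 1, 5, 0, 3, 1, 1, 3, 6, 1, 0, 1, 2, 4, 3
Reverse-coded (on a 0–6 scale, reversed = 6 − raw):
  item 7: 6 − 1 = 5
  item 8: 6 − 3 = 3
  item 10: 6 − 1 = 5
  item 15: 6 − 3 = 3
Scored: 4, 1, 5, 0, 3, 1, 5, 3, 6, 5, 0, 1, 2, 4, 3
Total = 43

43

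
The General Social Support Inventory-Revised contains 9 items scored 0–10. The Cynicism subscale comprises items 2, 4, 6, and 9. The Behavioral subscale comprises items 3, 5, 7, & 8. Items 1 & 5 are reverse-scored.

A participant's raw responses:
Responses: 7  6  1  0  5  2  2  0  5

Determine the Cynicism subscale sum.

13

Cynicism items: 2, 4, 6, 9.
  item 2: 6
  item 4: 0
  item 6: 2
  item 9: 5
Sum = 6 + 0 + 2 + 5 = 13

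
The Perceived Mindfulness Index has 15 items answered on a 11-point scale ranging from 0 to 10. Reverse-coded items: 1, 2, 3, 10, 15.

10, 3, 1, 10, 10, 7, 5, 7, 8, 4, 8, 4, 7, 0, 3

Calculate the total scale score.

Reversing items 1, 2, 3, 10, & 15 with 10 − raw:
Total = (10−10) + (10−3) + (10−1) + 10 + 10 + 7 + 5 + 7 + 8 + (10−4) + 8 + 4 + 7 + 0 + (10−3)
      = 0 + 7 + 9 + 10 + 10 + 7 + 5 + 7 + 8 + 6 + 8 + 4 + 7 + 0 + 7 = 95

95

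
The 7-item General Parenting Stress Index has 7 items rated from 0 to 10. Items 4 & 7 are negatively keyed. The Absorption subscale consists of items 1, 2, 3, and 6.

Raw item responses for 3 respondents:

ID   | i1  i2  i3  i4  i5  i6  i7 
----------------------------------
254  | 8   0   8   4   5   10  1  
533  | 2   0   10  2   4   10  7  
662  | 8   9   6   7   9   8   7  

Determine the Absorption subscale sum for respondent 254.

Respondent 254 raw: 8, 0, 8, 4, 5, 10, 1.
Absorption items: 1, 2, 3, 6.
Reverse-coded (reversed = (0+10) − raw = 10 − raw):
  item 1: 8
  item 2: 0
  item 3: 8
  item 6: 10
Sum = 8 + 0 + 8 + 10 = 26

26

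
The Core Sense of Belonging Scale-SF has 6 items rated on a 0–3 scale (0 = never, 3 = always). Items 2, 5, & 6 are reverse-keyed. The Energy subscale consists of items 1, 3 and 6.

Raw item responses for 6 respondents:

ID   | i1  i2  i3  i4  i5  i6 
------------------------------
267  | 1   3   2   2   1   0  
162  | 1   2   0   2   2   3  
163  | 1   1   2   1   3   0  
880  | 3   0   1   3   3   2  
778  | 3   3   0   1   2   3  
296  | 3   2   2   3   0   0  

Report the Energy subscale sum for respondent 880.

Respondent 880 raw: 3, 0, 1, 3, 3, 2.
Energy items: 1, 3, 6.
Reverse-coded (on a 0–3 scale, reversed = 3 − raw):
  item 1: 3
  item 3: 1
  item 6: 3 − 2 = 1
Sum = 3 + 1 + 1 = 5

5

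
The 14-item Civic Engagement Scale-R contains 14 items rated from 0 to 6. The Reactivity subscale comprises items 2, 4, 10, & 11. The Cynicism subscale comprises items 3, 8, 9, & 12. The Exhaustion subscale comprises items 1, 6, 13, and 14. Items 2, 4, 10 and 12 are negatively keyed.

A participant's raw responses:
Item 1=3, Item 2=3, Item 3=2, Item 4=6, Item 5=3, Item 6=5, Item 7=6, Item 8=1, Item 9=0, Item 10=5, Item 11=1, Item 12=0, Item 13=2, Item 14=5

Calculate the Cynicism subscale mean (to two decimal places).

2.25

Cynicism items: 3, 8, 9, 12.
Of these, item 12 is negatively keyed; on a 0–6 scale, reversed = 6 − raw.
  item 3: 2
  item 8: 1
  item 9: 0
  item 12: 6 − 0 = 6
Sum = 2 + 1 + 0 + 6 = 9
Mean = 9 / 4 = 2.25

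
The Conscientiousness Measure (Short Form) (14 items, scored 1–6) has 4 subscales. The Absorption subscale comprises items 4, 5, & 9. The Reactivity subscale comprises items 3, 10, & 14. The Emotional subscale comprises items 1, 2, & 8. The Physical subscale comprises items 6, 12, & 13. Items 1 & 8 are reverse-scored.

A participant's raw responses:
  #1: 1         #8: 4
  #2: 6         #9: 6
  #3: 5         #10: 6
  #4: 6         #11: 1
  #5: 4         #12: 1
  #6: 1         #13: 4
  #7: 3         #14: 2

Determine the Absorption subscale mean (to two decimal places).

Absorption items: 4, 5, 9.
  item 4: 6
  item 5: 4
  item 9: 6
Sum = 6 + 4 + 6 = 16
Mean = 16 / 3 = 5.33

5.33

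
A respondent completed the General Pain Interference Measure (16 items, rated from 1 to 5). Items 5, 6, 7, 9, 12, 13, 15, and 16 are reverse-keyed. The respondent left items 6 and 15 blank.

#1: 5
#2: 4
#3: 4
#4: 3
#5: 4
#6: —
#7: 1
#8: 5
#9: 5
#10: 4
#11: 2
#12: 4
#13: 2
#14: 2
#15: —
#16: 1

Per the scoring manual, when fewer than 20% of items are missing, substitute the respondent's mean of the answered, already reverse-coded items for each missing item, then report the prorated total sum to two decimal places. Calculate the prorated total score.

Reverse-coded (reversed = (1+5) − raw = 6 − raw):
  item 5: 6 − 4 = 2
  item 7: 6 − 1 = 5
  item 9: 6 − 5 = 1
  item 12: 6 − 4 = 2
  item 13: 6 − 2 = 4
  item 16: 6 − 1 = 5
Completed scored items (14 of 16): 5, 4, 4, 3, 2, 5, 5, 1, 4, 2, 2, 4, 2, 5; sum = 48.
Person mean = 48 / 14 ≈ 3.4286
Prorated total = (48 / 14) × 16 = 54.86 (to 2 dp)

54.86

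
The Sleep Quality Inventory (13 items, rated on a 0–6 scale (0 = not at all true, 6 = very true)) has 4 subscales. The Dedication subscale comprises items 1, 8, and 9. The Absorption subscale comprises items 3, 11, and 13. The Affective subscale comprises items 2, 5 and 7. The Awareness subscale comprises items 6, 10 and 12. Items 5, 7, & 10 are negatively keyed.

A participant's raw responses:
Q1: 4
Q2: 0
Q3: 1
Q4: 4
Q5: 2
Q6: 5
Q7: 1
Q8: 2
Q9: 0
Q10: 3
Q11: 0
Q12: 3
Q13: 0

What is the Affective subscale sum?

9

Affective items: 2, 5, 7.
Of these, items 5 & 7 are negatively keyed; reversed = (0+6) − raw = 6 − raw.
  item 2: 0
  item 5: 6 − 2 = 4
  item 7: 6 − 1 = 5
Sum = 0 + 4 + 5 = 9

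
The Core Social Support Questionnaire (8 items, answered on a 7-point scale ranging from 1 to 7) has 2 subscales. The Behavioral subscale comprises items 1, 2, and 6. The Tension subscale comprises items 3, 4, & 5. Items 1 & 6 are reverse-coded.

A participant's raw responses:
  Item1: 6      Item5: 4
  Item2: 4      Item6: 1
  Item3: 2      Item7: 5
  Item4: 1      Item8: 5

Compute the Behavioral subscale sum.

13

Behavioral items: 1, 2, 6.
Of these, items 1 and 6 are reverse-coded; reverse-coded value = 8 − response.
  item 1: 8 − 6 = 2
  item 2: 4
  item 6: 8 − 1 = 7
Sum = 2 + 4 + 7 = 13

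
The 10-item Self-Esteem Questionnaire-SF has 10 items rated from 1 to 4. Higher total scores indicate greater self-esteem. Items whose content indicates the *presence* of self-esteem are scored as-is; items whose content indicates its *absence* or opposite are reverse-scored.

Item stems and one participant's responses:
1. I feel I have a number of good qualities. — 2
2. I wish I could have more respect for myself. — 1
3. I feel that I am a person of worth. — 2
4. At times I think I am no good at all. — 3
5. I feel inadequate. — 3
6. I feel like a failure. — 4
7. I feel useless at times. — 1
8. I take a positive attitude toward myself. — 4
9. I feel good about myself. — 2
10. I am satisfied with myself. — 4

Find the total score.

27

Items 2, 4, 5, 6, 7 describe the absence/opposite of self-esteem → reverse-score.
on a 1–4 scale, reversed = 5 − raw.
  item 1: 2
  item 2: 5 − 1 = 4
  item 3: 2
  item 4: 5 − 3 = 2
  item 5: 5 − 3 = 2
  item 6: 5 − 4 = 1
  item 7: 5 − 1 = 4
  item 8: 4
  item 9: 2
  item 10: 4
Total = 2 + 4 + 2 + 2 + 2 + 1 + 4 + 4 + 2 + 4 = 27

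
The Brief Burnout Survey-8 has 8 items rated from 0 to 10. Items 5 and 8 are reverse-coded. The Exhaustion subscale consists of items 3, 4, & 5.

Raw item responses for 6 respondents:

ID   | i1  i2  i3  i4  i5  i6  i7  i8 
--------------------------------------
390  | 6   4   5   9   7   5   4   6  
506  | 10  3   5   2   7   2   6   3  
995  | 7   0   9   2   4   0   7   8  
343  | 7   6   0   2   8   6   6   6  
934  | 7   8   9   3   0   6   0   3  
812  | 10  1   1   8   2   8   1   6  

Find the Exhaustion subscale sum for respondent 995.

17

Respondent 995 raw: 7, 0, 9, 2, 4, 0, 7, 8.
Exhaustion items: 3, 4, 5.
Reverse-coded (on a 0–10 scale, reversed = 10 − raw):
  item 3: 9
  item 4: 2
  item 5: 10 − 4 = 6
Sum = 9 + 2 + 6 = 17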